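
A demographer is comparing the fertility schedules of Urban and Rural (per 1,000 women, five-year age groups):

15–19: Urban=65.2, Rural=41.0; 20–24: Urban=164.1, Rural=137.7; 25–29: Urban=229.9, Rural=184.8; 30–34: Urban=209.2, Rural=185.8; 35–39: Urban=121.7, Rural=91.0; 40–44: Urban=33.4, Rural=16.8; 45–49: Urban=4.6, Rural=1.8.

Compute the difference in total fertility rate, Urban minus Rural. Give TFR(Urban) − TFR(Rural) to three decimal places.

Urban:
  Sum of ASFRs = 65.2 + 164.1 + 229.9 + 209.2 + 121.7 + 33.4 + 4.6 = 828.1
  TFR = 5 × 828.1 / 1000 = 4.1405
Rural:
  Sum of ASFRs = 41.0 + 137.7 + 184.8 + 185.8 + 91.0 + 16.8 + 1.8 = 658.9
  TFR = 5 × 658.9 / 1000 = 3.2945
Difference = 4.1405 − 3.2945 = 0.846

0.846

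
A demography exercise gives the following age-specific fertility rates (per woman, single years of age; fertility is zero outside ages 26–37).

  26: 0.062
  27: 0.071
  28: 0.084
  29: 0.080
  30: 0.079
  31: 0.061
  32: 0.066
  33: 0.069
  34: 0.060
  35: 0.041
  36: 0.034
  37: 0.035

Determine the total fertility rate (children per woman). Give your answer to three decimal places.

Sum of ASFRs = 0.062 + 0.071 + 0.084 + 0.080 + 0.079 + 0.061 + 0.066 + 0.069 + 0.060 + 0.041 + 0.034 + 0.035 = 0.742
TFR = 0.742

0.742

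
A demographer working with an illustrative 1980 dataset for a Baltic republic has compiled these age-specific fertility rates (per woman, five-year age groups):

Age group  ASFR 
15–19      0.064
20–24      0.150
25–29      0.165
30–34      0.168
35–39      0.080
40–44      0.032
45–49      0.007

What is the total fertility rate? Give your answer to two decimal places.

Sum of ASFRs = 0.064 + 0.150 + 0.165 + 0.168 + 0.080 + 0.032 + 0.007 = 0.666
TFR = 5 × 0.666 = 3.33

3.33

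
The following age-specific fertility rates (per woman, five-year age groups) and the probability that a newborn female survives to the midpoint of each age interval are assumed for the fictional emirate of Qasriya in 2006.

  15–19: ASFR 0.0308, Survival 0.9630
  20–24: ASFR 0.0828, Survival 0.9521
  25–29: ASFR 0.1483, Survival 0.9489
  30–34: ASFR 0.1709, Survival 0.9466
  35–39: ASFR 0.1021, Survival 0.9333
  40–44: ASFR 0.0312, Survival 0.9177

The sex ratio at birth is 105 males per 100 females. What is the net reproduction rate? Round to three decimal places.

1.305

Proportion female at birth = 100 / (100 + 105) = 0.48780.
Per-age-group product (5 × ASFR × survival probability):
  15–19: 5 × 0.0308 × 0.9630 = 0.14830
  20–24: 5 × 0.0828 × 0.9521 = 0.39417
  25–29: 5 × 0.1483 × 0.9489 = 0.70361
  30–34: 5 × 0.1709 × 0.9466 = 0.80887
  35–39: 5 × 0.1021 × 0.9333 = 0.47645
  40–44: 5 × 0.0312 × 0.9177 = 0.14316
Sum = 2.67456
NRR = 0.48780 × 2.67456 = 1.30465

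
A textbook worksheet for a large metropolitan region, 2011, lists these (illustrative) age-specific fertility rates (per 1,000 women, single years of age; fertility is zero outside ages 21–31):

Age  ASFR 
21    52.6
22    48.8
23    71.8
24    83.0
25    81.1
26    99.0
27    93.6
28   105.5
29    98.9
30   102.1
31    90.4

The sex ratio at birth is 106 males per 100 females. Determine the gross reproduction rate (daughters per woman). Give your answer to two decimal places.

Proportion female at birth = 100 / (100 + 106) = 0.48544.
Sum of ASFRs = 52.6 + 48.8 + 71.8 + 83.0 + 81.1 + 99.0 + 93.6 + 105.5 + 98.9 + 102.1 + 90.4 = 926.8
TFR = 926.8 / 1000 = 0.9268
GRR = 0.48544 × 0.9268 = 0.44991

0.45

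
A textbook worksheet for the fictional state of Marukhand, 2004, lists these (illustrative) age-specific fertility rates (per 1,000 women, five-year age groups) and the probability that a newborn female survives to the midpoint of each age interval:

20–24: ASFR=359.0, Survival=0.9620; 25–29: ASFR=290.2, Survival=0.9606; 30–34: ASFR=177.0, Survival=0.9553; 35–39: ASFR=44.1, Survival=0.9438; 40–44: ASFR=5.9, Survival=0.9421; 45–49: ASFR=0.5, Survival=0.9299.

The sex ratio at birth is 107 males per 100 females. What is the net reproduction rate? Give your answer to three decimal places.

2.031

Proportion female at birth = 100 / (100 + 107) = 0.48309.
Weighting each age-specific rate by interval width and survival:
  20–24: 5 × 359.0/1000 × 0.9620 = 1.72679
  25–29: 5 × 290.2/1000 × 0.9606 = 1.39383
  30–34: 5 × 177.0/1000 × 0.9553 = 0.84544
  35–39: 5 × 44.1/1000 × 0.9438 = 0.20811
  40–44: 5 × 5.9/1000 × 0.9421 = 0.02779
  45–49: 5 × 0.5/1000 × 0.9299 = 0.00232
Sum = 4.20428
NRR = 0.48309 × 4.20428 = 2.03105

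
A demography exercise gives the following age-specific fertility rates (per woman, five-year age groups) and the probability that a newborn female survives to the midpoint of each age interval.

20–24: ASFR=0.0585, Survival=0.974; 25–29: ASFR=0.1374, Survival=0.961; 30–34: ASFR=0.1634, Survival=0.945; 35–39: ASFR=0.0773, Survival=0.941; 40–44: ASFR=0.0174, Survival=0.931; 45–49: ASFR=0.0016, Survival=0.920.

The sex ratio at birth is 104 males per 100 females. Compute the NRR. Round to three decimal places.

Proportion female at birth = 100 / (100 + 104) = 0.49020.
Each age group contributes 5 × ASFR × survival:
  20–24: 5 × 0.0585 × 0.974 = 0.28490
  25–29: 5 × 0.1374 × 0.961 = 0.66021
  30–34: 5 × 0.1634 × 0.945 = 0.77207
  35–39: 5 × 0.0773 × 0.941 = 0.36370
  40–44: 5 × 0.0174 × 0.931 = 0.08100
  45–49: 5 × 0.0016 × 0.920 = 0.00736
Sum = 2.16924
NRR = 0.49020 × 2.16924 = 1.06336

1.063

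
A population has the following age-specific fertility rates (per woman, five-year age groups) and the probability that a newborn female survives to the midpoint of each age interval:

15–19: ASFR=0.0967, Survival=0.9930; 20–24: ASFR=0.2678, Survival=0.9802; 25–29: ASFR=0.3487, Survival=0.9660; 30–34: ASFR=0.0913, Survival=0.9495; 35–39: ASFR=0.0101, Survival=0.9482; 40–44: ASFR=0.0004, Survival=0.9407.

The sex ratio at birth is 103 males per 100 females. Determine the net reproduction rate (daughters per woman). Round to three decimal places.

Proportion female at birth = 100 / (100 + 103) = 0.49261.
Per-age-group product (5 × ASFR × survival probability):
  15–19: 5 × 0.0967 × 0.9930 = 0.48012
  20–24: 5 × 0.2678 × 0.9802 = 1.31249
  25–29: 5 × 0.3487 × 0.9660 = 1.68422
  30–34: 5 × 0.0913 × 0.9495 = 0.43345
  35–39: 5 × 0.0101 × 0.9482 = 0.04788
  40–44: 5 × 0.0004 × 0.9407 = 0.00188
Sum = 3.96004
NRR = 0.49261 × 3.96004 = 1.95076
With NRR above 1 the population is above replacement fertility.

1.951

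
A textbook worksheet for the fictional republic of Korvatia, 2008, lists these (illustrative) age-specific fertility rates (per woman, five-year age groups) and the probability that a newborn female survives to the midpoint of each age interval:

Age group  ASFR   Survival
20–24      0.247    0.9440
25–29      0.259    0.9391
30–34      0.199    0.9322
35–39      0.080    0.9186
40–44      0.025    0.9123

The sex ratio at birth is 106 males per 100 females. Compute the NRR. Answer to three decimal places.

Proportion female at birth = 100 / (100 + 106) = 0.48544.
Weighting each age-specific rate by interval width and survival:
  20–24: 5 × 0.247 × 0.9440 = 1.16584
  25–29: 5 × 0.259 × 0.9391 = 1.21613
  30–34: 5 × 0.199 × 0.9322 = 0.92754
  35–39: 5 × 0.080 × 0.9186 = 0.36744
  40–44: 5 × 0.025 × 0.9123 = 0.11404
Sum = 3.79099
NRR = 0.48544 × 3.79099 = 1.84030
An NRR exceeding 1 indicates intrinsic growth under these rates.

1.840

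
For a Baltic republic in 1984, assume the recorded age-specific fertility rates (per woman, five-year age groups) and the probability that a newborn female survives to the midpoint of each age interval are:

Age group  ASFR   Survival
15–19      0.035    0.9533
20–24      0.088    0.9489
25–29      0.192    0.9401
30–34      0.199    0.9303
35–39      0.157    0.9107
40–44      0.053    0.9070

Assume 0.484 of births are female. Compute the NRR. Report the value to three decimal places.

Proportion female at birth = 0.484.
Survival-weighted fertility by age (5·fₓ·Sₓ):
  15–19: 5 × 0.035 × 0.9533 = 0.16683
  20–24: 5 × 0.088 × 0.9489 = 0.41752
  25–29: 5 × 0.192 × 0.9401 = 0.90250
  30–34: 5 × 0.199 × 0.9303 = 0.92565
  35–39: 5 × 0.157 × 0.9107 = 0.71490
  40–44: 5 × 0.053 × 0.9070 = 0.24036
Sum = 3.36776
NRR = 0.484 × 3.36776 = 1.63000
With NRR above 1 the population is above replacement fertility.

1.630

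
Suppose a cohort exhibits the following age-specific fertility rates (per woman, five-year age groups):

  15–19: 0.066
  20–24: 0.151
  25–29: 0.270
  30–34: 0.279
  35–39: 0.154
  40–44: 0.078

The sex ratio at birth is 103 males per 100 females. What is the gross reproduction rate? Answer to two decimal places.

Proportion female at birth = 100 / (100 + 103) = 0.49261.
Sum of ASFRs = 0.066 + 0.151 + 0.270 + 0.279 + 0.154 + 0.078 = 0.998
TFR = 5 × 0.998 = 4.99
GRR = 0.49261 × 4.99 = 2.45812

2.46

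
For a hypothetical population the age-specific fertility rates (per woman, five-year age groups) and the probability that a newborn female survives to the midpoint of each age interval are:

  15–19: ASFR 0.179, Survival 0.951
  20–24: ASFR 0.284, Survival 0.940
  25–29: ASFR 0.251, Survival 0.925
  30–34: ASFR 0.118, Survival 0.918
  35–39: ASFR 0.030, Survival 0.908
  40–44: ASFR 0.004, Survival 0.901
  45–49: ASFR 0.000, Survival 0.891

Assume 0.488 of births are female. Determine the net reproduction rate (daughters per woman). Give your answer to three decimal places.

Proportion female at birth = 0.488.
Each age group contributes 5 × ASFR × survival:
  15–19: 5 × 0.179 × 0.951 = 0.85115
  20–24: 5 × 0.284 × 0.940 = 1.33480
  25–29: 5 × 0.251 × 0.925 = 1.16088
  30–34: 5 × 0.118 × 0.918 = 0.54162
  35–39: 5 × 0.030 × 0.908 = 0.13620
  40–44: 5 × 0.004 × 0.901 = 0.01802
  45–49: 5 × 0.000 × 0.891 = 0.00000
Sum = 4.04267
NRR = 0.488 × 4.04267 = 1.97282
NRR > 1, so each generation more than replaces itself.

1.973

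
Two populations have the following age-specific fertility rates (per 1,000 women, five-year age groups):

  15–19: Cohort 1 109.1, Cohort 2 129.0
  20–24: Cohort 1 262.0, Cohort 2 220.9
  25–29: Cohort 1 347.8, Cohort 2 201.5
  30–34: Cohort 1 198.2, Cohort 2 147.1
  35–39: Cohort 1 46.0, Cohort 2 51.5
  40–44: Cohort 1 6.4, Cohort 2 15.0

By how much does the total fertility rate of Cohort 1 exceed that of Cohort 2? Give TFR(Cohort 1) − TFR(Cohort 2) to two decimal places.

1.02

Cohort 1:
  Sum of ASFRs = 109.1 + 262.0 + 347.8 + 198.2 + 46.0 + 6.4 = 969.5
  TFR = 5 × 969.5 / 1000 = 4.8475
Cohort 2:
  Sum of ASFRs = 129.0 + 220.9 + 201.5 + 147.1 + 51.5 + 15.0 = 765.0
  TFR = 5 × 765.0 / 1000 = 3.825
Difference = 4.8475 − 3.825 = 1.0225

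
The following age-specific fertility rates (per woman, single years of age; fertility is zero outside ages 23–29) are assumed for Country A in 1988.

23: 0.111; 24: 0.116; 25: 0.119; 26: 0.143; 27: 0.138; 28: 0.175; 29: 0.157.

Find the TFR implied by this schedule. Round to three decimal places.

0.959

Sum of ASFRs = 0.111 + 0.116 + 0.119 + 0.143 + 0.138 + 0.175 + 0.157 = 0.959
TFR = 0.959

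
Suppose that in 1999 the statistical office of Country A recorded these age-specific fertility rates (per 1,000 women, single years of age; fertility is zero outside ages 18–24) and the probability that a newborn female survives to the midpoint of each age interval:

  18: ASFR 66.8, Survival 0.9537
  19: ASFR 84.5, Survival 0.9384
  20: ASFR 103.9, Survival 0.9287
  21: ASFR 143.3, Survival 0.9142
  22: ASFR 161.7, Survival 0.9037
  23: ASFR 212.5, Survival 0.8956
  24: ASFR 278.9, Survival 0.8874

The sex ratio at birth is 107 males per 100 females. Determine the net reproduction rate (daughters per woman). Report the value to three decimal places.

Proportion female at birth = 100 / (100 + 107) = 0.48309.
Per-age-group product (1 × ASFR × survival probability):
  18: 1 × 66.8/1000 × 0.9537 = 0.06371
  19: 1 × 84.5/1000 × 0.9384 = 0.07929
  20: 1 × 103.9/1000 × 0.9287 = 0.09649
  21: 1 × 143.3/1000 × 0.9142 = 0.13100
  22: 1 × 161.7/1000 × 0.9037 = 0.14613
  23: 1 × 212.5/1000 × 0.8956 = 0.19032
  24: 1 × 278.9/1000 × 0.8874 = 0.24750
Sum = 0.95444
NRR = 0.48309 × 0.95444 = 0.46108

0.461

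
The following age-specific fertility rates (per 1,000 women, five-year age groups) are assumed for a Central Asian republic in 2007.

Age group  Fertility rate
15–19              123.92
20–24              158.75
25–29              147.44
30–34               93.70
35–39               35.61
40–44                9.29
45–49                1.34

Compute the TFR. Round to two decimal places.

2.85

Sum of ASFRs = 123.92 + 158.75 + 147.44 + 93.70 + 35.61 + 9.29 + 1.34 = 570.05
TFR = 5 × 570.05 / 1000 = 2.85025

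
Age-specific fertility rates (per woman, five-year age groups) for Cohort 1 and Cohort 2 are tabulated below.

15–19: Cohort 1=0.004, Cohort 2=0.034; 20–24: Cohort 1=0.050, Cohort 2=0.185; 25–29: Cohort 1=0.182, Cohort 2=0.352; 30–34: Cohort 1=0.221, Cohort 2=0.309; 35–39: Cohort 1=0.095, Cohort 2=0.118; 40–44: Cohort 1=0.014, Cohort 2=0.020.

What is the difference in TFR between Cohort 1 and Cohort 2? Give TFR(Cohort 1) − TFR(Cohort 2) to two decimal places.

-2.26

Cohort 1:
  Sum of ASFRs = 0.004 + 0.050 + 0.182 + 0.221 + 0.095 + 0.014 = 0.566
  TFR = 5 × 0.566 = 2.83
Cohort 2:
  Sum of ASFRs = 0.034 + 0.185 + 0.352 + 0.309 + 0.118 + 0.020 = 1.018
  TFR = 5 × 1.018 = 5.09
Difference = 2.83 − 5.09 = -2.26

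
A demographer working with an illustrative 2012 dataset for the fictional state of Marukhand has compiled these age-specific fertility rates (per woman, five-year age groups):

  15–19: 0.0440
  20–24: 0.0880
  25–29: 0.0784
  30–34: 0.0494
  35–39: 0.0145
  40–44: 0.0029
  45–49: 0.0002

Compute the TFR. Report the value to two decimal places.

Sum of ASFRs = 0.0440 + 0.0880 + 0.0784 + 0.0494 + 0.0145 + 0.0029 + 0.0002 = 0.2774
TFR = 5 × 0.2774 = 1.387

1.39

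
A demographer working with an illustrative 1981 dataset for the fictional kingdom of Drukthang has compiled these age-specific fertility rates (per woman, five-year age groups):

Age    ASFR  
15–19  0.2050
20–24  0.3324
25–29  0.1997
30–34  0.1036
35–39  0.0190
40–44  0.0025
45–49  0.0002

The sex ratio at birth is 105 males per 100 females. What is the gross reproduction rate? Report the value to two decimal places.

2.10

Proportion female at birth = 100 / (100 + 105) = 0.48780.
Sum of ASFRs = 0.2050 + 0.3324 + 0.1997 + 0.1036 + 0.0190 + 0.0025 + 0.0002 = 0.8624
TFR = 5 × 0.8624 = 4.312
GRR = 0.48780 × 4.312 = 2.10339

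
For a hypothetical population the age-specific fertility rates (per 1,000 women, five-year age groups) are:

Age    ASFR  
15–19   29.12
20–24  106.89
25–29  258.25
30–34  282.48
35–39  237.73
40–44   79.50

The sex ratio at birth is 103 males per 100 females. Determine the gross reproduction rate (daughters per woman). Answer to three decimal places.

Proportion female at birth = 100 / (100 + 103) = 0.49261.
Sum of ASFRs = 29.12 + 106.89 + 258.25 + 282.48 + 237.73 + 79.50 = 993.97
TFR = 5 × 993.97 / 1000 = 4.96985
GRR = 0.49261 × 4.96985 = 2.44820

2.448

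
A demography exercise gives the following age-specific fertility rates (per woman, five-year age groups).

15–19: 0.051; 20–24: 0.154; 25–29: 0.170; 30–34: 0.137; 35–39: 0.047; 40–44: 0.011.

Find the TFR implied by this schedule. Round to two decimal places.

Sum of ASFRs = 0.051 + 0.154 + 0.170 + 0.137 + 0.047 + 0.011 = 0.570
TFR = 5 × 0.570 = 2.85

2.85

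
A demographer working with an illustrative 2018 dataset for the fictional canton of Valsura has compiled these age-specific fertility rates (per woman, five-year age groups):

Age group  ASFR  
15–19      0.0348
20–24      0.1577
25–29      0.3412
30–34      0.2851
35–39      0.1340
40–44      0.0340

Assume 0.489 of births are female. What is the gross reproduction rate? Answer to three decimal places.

Proportion female at birth = 0.489.
Sum of ASFRs = 0.0348 + 0.1577 + 0.3412 + 0.2851 + 0.1340 + 0.0340 = 0.9868
TFR = 5 × 0.9868 = 4.934
GRR = 0.489 × 4.934 = 2.41273

2.413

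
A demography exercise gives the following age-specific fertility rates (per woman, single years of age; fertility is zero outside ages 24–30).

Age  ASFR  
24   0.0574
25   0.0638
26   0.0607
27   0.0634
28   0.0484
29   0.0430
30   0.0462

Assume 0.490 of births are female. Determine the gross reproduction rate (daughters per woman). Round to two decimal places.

Proportion female at birth = 0.490.
Sum of ASFRs = 0.0574 + 0.0638 + 0.0607 + 0.0634 + 0.0484 + 0.0430 + 0.0462 = 0.3829
TFR = 0.3829
GRR = 0.490 × 0.3829 = 0.18762

0.19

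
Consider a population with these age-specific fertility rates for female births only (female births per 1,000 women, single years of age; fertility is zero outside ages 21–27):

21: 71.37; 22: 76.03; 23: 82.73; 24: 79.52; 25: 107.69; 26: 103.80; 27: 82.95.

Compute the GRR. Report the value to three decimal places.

Sum of female ASFRs = 71.37 + 76.03 + 82.73 + 79.52 + 107.69 + 103.80 + 82.95 = 604.09
GRR = 604.09 / 1000 = 0.60409

0.604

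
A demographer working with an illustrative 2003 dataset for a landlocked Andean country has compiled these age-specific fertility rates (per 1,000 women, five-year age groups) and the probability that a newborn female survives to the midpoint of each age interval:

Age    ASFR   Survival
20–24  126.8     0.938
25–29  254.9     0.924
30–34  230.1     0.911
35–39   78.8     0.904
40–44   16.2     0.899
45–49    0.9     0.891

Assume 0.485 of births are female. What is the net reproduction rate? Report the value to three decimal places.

Proportion female at birth = 0.485.
Per-age-group product (5 × ASFR × survival probability):
  20–24: 5 × 126.8/1000 × 0.938 = 0.59469
  25–29: 5 × 254.9/1000 × 0.924 = 1.17764
  30–34: 5 × 230.1/1000 × 0.911 = 1.04811
  35–39: 5 × 78.8/1000 × 0.904 = 0.35618
  40–44: 5 × 16.2/1000 × 0.899 = 0.07282
  45–49: 5 × 0.9/1000 × 0.891 = 0.00401
Sum = 3.25345
NRR = 0.485 × 3.25345 = 1.57792
With NRR above 1 the population is above replacement fertility.

1.578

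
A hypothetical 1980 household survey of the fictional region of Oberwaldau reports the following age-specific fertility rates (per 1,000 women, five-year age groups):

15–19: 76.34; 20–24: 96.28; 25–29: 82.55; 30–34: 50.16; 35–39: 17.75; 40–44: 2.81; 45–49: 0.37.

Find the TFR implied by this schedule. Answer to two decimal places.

Sum of ASFRs = 76.34 + 96.28 + 82.55 + 50.16 + 17.75 + 2.81 + 0.37 = 326.26
TFR = 5 × 326.26 / 1000 = 1.6313

1.63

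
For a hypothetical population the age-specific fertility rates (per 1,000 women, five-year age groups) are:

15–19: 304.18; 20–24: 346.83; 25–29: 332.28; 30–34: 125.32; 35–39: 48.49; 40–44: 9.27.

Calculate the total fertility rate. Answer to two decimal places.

Sum of ASFRs = 304.18 + 346.83 + 332.28 + 125.32 + 48.49 + 9.27 = 1166.37
TFR = 5 × 1166.37 / 1000 = 5.83185

5.83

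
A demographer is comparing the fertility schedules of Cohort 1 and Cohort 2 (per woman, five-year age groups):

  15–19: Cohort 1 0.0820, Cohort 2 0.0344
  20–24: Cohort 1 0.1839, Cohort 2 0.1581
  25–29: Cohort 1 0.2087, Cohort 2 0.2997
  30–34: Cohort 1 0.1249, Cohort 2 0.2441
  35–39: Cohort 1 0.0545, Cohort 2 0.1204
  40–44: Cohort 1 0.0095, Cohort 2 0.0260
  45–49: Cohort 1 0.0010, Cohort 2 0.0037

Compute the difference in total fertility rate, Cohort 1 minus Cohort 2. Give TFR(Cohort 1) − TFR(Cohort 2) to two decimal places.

-1.11

Cohort 1:
  Sum of ASFRs = 0.0820 + 0.1839 + 0.2087 + 0.1249 + 0.0545 + 0.0095 + 0.0010 = 0.6645
  TFR = 5 × 0.6645 = 3.3225
Cohort 2:
  Sum of ASFRs = 0.0344 + 0.1581 + 0.2997 + 0.2441 + 0.1204 + 0.0260 + 0.0037 = 0.8864
  TFR = 5 × 0.8864 = 4.432
Difference = 3.3225 − 4.432 = -1.1095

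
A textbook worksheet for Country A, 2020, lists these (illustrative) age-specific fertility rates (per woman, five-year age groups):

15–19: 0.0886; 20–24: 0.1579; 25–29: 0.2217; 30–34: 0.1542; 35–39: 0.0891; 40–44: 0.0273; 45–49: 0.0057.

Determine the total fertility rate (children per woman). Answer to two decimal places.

3.72

Sum of ASFRs = 0.0886 + 0.1579 + 0.2217 + 0.1542 + 0.0891 + 0.0273 + 0.0057 = 0.7445
TFR = 5 × 0.7445 = 3.7225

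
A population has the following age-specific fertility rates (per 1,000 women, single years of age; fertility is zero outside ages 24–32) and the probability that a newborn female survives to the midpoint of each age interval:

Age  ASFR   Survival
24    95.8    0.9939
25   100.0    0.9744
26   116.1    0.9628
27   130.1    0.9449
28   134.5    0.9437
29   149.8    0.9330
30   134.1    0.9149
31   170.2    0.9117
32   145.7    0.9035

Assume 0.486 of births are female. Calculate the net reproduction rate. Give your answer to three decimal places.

Proportion female at birth = 0.486.
Per-age-group product (1 × ASFR × survival probability):
  24: 1 × 95.8/1000 × 0.9939 = 0.09522
  25: 1 × 100.0/1000 × 0.9744 = 0.09744
  26: 1 × 116.1/1000 × 0.9628 = 0.11178
  27: 1 × 130.1/1000 × 0.9449 = 0.12293
  28: 1 × 134.5/1000 × 0.9437 = 0.12693
  29: 1 × 149.8/1000 × 0.9330 = 0.13976
  30: 1 × 134.1/1000 × 0.9149 = 0.12269
  31: 1 × 170.2/1000 × 0.9117 = 0.15517
  32: 1 × 145.7/1000 × 0.9035 = 0.13164
Sum = 1.10356
NRR = 0.486 × 1.10356 = 0.53633
An NRR under 1 implies long-run decline under these rates.

0.536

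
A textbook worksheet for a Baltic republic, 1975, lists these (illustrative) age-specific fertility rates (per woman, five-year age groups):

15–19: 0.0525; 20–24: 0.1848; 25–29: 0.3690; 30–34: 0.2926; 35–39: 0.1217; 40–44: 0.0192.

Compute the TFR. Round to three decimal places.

Sum of ASFRs = 0.0525 + 0.1848 + 0.3690 + 0.2926 + 0.1217 + 0.0192 = 1.0398
TFR = 5 × 1.0398 = 5.199

5.199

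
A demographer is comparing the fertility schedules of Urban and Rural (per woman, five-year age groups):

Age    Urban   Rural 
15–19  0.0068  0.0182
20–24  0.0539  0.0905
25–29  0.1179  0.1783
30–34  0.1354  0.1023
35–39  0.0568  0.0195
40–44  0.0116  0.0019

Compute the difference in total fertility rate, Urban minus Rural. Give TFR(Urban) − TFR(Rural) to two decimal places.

Urban:
  Sum of ASFRs = 0.0068 + 0.0539 + 0.1179 + 0.1354 + 0.0568 + 0.0116 = 0.3824
  TFR = 5 × 0.3824 = 1.912
Rural:
  Sum of ASFRs = 0.0182 + 0.0905 + 0.1783 + 0.1023 + 0.0195 + 0.0019 = 0.4107
  TFR = 5 × 0.4107 = 2.0535
Difference = 1.912 − 2.0535 = -0.1415

-0.14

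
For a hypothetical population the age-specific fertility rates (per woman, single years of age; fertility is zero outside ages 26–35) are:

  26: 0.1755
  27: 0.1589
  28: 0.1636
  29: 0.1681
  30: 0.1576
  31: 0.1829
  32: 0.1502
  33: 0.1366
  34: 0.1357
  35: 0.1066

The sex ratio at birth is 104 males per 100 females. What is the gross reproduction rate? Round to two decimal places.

0.75

Proportion female at birth = 100 / (100 + 104) = 0.49020.
Sum of ASFRs = 0.1755 + 0.1589 + 0.1636 + 0.1681 + 0.1576 + 0.1829 + 0.1502 + 0.1366 + 0.1357 + 0.1066 = 1.5357
TFR = 1.5357
GRR = 0.49020 × 1.5357 = 0.75280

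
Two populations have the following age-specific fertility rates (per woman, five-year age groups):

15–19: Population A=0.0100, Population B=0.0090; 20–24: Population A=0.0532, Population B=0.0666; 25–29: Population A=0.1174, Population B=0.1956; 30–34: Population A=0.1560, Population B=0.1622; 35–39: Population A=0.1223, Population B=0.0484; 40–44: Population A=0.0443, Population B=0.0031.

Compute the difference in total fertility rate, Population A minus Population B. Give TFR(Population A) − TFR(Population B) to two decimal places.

0.09

Population A:
  Sum of ASFRs = 0.0100 + 0.0532 + 0.1174 + 0.1560 + 0.1223 + 0.0443 = 0.5032
  TFR = 5 × 0.5032 = 2.516
Population B:
  Sum of ASFRs = 0.0090 + 0.0666 + 0.1956 + 0.1622 + 0.0484 + 0.0031 = 0.4849
  TFR = 5 × 0.4849 = 2.4245
Difference = 2.516 − 2.4245 = 0.0915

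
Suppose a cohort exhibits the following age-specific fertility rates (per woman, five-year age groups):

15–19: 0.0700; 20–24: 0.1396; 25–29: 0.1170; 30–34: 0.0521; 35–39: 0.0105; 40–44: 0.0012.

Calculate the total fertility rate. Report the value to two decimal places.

1.95

Sum of ASFRs = 0.0700 + 0.1396 + 0.1170 + 0.0521 + 0.0105 + 0.0012 = 0.3904
TFR = 5 × 0.3904 = 1.952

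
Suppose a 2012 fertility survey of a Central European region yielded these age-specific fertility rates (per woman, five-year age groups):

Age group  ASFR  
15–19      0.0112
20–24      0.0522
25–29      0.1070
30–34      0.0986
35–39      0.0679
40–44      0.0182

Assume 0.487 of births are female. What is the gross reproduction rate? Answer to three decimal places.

Proportion female at birth = 0.487.
Sum of ASFRs = 0.0112 + 0.0522 + 0.1070 + 0.0986 + 0.0679 + 0.0182 = 0.3551
TFR = 5 × 0.3551 = 1.7755
GRR = 0.487 × 1.7755 = 0.86467

0.865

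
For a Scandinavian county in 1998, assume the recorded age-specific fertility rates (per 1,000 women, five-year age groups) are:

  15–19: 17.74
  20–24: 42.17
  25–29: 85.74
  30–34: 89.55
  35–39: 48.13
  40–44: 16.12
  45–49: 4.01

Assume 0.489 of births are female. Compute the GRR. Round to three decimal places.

Proportion female at birth = 0.489.
Sum of ASFRs = 17.74 + 42.17 + 85.74 + 89.55 + 48.13 + 16.12 + 4.01 = 303.46
TFR = 5 × 303.46 / 1000 = 1.5173
GRR = 0.489 × 1.5173 = 0.74196

0.742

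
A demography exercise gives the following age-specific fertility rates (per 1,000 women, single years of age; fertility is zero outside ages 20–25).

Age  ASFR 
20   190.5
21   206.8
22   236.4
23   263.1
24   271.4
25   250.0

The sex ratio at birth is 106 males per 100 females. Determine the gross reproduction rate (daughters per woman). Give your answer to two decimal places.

0.69

Proportion female at birth = 100 / (100 + 106) = 0.48544.
Sum of ASFRs = 190.5 + 206.8 + 236.4 + 263.1 + 271.4 + 250.0 = 1418.2
TFR = 1418.2 / 1000 = 1.4182
GRR = 0.48544 × 1.4182 = 0.68845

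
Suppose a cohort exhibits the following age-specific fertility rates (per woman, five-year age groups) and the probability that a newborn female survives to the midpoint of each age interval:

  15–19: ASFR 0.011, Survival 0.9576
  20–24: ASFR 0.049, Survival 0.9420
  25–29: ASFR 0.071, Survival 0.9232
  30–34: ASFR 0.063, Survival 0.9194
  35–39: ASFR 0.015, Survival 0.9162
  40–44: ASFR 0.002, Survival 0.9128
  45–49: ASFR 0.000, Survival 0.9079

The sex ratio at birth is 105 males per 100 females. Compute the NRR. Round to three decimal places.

Proportion female at birth = 100 / (100 + 105) = 0.48780.
Survival-weighted fertility by age (5·fₓ·Sₓ):
  15–19: 5 × 0.011 × 0.9576 = 0.05267
  20–24: 5 × 0.049 × 0.9420 = 0.23079
  25–29: 5 × 0.071 × 0.9232 = 0.32774
  30–34: 5 × 0.063 × 0.9194 = 0.28961
  35–39: 5 × 0.015 × 0.9162 = 0.06872
  40–44: 5 × 0.002 × 0.9128 = 0.00913
  45–49: 5 × 0.000 × 0.9079 = 0.00000
Sum = 0.97866
NRR = 0.48780 × 0.97866 = 0.47739
With NRR below 1 the population is below replacement fertility.

0.477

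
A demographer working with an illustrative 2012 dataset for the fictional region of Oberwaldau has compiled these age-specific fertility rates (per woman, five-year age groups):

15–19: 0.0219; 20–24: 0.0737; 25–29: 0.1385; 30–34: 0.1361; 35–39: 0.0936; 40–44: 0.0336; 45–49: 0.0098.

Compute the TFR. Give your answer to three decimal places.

2.536

Sum of ASFRs = 0.0219 + 0.0737 + 0.1385 + 0.1361 + 0.0936 + 0.0336 + 0.0098 = 0.5072
TFR = 5 × 0.5072 = 2.536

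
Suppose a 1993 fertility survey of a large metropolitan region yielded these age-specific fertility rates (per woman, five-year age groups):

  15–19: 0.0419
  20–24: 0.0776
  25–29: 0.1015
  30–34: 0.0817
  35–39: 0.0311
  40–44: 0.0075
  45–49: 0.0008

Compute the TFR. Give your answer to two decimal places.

Sum of ASFRs = 0.0419 + 0.0776 + 0.1015 + 0.0817 + 0.0311 + 0.0075 + 0.0008 = 0.3421
TFR = 5 × 0.3421 = 1.7105

1.71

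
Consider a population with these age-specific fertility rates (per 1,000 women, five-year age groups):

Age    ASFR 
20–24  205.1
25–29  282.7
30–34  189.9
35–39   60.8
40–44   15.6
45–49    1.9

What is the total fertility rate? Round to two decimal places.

Sum of ASFRs = 205.1 + 282.7 + 189.9 + 60.8 + 15.6 + 1.9 = 756.0
TFR = 5 × 756.0 / 1000 = 3.78

3.78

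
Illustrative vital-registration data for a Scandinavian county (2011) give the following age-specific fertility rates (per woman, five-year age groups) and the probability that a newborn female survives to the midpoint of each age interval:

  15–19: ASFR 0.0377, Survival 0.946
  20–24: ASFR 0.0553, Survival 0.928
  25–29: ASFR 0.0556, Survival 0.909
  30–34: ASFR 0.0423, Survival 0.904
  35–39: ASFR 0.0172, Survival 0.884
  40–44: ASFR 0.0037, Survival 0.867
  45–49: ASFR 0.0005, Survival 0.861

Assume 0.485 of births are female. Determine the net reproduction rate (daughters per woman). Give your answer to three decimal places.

Proportion female at birth = 0.485.
Each age group contributes 5 × ASFR × survival:
  15–19: 5 × 0.0377 × 0.946 = 0.17832
  20–24: 5 × 0.0553 × 0.928 = 0.25659
  25–29: 5 × 0.0556 × 0.909 = 0.25270
  30–34: 5 × 0.0423 × 0.904 = 0.19120
  35–39: 5 × 0.0172 × 0.884 = 0.07602
  40–44: 5 × 0.0037 × 0.867 = 0.01604
  45–49: 5 × 0.0005 × 0.861 = 0.00215
Sum = 0.97302
NRR = 0.485 × 0.97302 = 0.47191

0.472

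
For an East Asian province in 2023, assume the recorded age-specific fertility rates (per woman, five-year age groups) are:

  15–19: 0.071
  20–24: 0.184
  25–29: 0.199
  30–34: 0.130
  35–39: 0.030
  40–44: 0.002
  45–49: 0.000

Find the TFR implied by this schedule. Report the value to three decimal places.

Sum of ASFRs = 0.071 + 0.184 + 0.199 + 0.130 + 0.030 + 0.002 + 0.000 = 0.616
TFR = 5 × 0.616 = 3.08

3.080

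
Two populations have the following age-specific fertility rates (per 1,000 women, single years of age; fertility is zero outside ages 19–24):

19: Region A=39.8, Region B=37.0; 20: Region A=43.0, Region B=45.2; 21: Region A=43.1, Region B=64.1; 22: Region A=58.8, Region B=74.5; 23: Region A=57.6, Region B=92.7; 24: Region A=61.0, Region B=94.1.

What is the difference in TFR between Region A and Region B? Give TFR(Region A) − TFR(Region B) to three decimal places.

Region A:
  Sum of ASFRs = 39.8 + 43.0 + 43.1 + 58.8 + 57.6 + 61.0 = 303.3
  TFR = 303.3 / 1000 = 0.3033
Region B:
  Sum of ASFRs = 37.0 + 45.2 + 64.1 + 74.5 + 92.7 + 94.1 = 407.6
  TFR = 407.6 / 1000 = 0.4076
Difference = 0.3033 − 0.4076 = -0.1043

-0.104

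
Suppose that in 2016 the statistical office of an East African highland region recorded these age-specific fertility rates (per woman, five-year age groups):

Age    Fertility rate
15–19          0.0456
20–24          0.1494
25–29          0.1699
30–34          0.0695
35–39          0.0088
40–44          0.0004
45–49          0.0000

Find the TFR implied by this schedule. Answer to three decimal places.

Sum of ASFRs = 0.0456 + 0.1494 + 0.1699 + 0.0695 + 0.0088 + 0.0004 + 0.0000 = 0.4436
TFR = 5 × 0.4436 = 2.218

2.218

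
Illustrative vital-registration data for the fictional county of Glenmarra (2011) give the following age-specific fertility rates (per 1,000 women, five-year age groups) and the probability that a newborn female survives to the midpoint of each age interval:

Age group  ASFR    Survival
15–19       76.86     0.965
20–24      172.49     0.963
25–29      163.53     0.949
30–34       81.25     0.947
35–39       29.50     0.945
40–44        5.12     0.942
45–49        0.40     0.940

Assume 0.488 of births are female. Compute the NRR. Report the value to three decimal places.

Proportion female at birth = 0.488.
Weighting each age-specific rate by interval width and survival:
  15–19: 5 × 76.86/1000 × 0.965 = 0.37085
  20–24: 5 × 172.49/1000 × 0.963 = 0.83054
  25–29: 5 × 163.53/1000 × 0.949 = 0.77595
  30–34: 5 × 81.25/1000 × 0.947 = 0.38472
  35–39: 5 × 29.50/1000 × 0.945 = 0.13939
  40–44: 5 × 5.12/1000 × 0.942 = 0.02412
  45–49: 5 × 0.40/1000 × 0.940 = 0.00188
Sum = 2.52745
NRR = 0.488 × 2.52745 = 1.23340
NRR > 1, so each generation more than replaces itself.

1.233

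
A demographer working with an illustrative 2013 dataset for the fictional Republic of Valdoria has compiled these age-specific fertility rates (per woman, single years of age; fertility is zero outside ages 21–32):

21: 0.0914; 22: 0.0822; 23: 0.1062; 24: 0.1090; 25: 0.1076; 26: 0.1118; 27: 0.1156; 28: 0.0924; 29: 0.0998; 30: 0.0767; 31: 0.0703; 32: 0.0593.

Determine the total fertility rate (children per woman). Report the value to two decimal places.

Sum of ASFRs = 0.0914 + 0.0822 + 0.1062 + 0.1090 + 0.1076 + 0.1118 + 0.1156 + 0.0924 + 0.0998 + 0.0767 + 0.0703 + 0.0593 = 1.1223
TFR = 1.1223

1.12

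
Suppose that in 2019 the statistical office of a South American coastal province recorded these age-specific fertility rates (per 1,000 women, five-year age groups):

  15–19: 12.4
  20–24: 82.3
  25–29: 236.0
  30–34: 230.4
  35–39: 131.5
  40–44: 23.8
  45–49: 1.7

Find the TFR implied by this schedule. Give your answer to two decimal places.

Sum of ASFRs = 12.4 + 82.3 + 236.0 + 230.4 + 131.5 + 23.8 + 1.7 = 718.1
TFR = 5 × 718.1 / 1000 = 3.5905

3.59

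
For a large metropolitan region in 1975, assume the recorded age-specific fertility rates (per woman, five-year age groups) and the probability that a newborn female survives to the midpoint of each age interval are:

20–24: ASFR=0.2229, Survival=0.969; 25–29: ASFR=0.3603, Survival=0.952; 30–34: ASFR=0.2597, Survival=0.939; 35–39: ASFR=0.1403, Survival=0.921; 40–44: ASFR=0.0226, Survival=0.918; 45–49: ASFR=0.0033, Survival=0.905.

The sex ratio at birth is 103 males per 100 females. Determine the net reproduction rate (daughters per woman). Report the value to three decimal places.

2.354

Proportion female at birth = 100 / (100 + 103) = 0.49261.
Each age group contributes 5 × ASFR × survival:
  20–24: 5 × 0.2229 × 0.969 = 1.07995
  25–29: 5 × 0.3603 × 0.952 = 1.71503
  30–34: 5 × 0.2597 × 0.939 = 1.21929
  35–39: 5 × 0.1403 × 0.921 = 0.64608
  40–44: 5 × 0.0226 × 0.918 = 0.10373
  45–49: 5 × 0.0033 × 0.905 = 0.01493
Sum = 4.77901
NRR = 0.49261 × 4.77901 = 2.35419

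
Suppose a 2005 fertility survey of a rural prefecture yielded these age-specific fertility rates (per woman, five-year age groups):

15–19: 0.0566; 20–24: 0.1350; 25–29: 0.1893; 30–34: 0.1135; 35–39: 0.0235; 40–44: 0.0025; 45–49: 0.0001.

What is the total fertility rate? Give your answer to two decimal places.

Sum of ASFRs = 0.0566 + 0.1350 + 0.1893 + 0.1135 + 0.0235 + 0.0025 + 0.0001 = 0.5205
TFR = 5 × 0.5205 = 2.6025

2.60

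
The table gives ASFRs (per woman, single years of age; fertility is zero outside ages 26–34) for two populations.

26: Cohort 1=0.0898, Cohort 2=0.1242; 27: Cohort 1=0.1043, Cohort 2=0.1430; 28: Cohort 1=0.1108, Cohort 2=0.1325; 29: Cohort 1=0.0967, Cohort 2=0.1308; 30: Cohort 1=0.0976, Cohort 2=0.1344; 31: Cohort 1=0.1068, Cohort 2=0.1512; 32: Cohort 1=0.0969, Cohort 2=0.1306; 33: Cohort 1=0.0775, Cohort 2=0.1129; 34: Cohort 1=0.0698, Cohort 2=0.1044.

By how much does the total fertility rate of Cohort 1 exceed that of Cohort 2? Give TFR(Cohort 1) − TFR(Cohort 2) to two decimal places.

-0.31

Cohort 1:
  Sum of ASFRs = 0.0898 + 0.1043 + 0.1108 + 0.0967 + 0.0976 + 0.1068 + 0.0969 + 0.0775 + 0.0698 = 0.8502
  TFR = 0.8502
Cohort 2:
  Sum of ASFRs = 0.1242 + 0.1430 + 0.1325 + 0.1308 + 0.1344 + 0.1512 + 0.1306 + 0.1129 + 0.1044 = 1.1640
  TFR = 1.164
Difference = 0.8502 − 1.164 = -0.3138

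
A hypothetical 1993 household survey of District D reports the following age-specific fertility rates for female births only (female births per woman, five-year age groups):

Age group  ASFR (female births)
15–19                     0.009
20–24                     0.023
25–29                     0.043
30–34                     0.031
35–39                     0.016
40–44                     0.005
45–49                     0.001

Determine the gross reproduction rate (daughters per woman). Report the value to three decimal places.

0.640

Sum of female ASFRs = 0.009 + 0.023 + 0.043 + 0.031 + 0.016 + 0.005 + 0.001 = 0.128
GRR = 5 × 0.128 = 0.64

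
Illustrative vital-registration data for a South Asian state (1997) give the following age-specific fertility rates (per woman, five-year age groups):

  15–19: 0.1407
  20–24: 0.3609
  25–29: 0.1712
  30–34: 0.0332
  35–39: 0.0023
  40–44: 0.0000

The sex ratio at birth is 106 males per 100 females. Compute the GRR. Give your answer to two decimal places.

1.72

Proportion female at birth = 100 / (100 + 106) = 0.48544.
Sum of ASFRs = 0.1407 + 0.3609 + 0.1712 + 0.0332 + 0.0023 + 0.0000 = 0.7083
TFR = 5 × 0.7083 = 3.5415
GRR = 0.48544 × 3.5415 = 1.71919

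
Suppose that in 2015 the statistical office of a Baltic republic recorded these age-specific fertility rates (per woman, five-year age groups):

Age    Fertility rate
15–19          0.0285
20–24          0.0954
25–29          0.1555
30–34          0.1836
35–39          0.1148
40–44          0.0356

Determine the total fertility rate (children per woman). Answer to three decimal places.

3.067

Sum of ASFRs = 0.0285 + 0.0954 + 0.1555 + 0.1836 + 0.1148 + 0.0356 = 0.6134
TFR = 5 × 0.6134 = 3.067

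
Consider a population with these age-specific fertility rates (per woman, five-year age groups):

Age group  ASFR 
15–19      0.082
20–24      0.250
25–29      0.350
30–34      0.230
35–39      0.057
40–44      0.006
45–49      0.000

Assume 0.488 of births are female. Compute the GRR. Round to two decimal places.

2.38

Proportion female at birth = 0.488.
Sum of ASFRs = 0.082 + 0.250 + 0.350 + 0.230 + 0.057 + 0.006 + 0.000 = 0.975
TFR = 5 × 0.975 = 4.875
GRR = 0.488 × 4.875 = 2.37900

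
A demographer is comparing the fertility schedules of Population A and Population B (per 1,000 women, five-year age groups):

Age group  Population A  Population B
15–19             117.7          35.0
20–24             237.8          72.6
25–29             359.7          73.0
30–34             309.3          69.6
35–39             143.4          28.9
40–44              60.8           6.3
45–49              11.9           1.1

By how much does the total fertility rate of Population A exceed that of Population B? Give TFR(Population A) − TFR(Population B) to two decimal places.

Population A:
  Sum of ASFRs = 117.7 + 237.8 + 359.7 + 309.3 + 143.4 + 60.8 + 11.9 = 1240.6
  TFR = 5 × 1240.6 / 1000 = 6.203
Population B:
  Sum of ASFRs = 35.0 + 72.6 + 73.0 + 69.6 + 28.9 + 6.3 + 1.1 = 286.5
  TFR = 5 × 286.5 / 1000 = 1.4325
Difference = 6.203 − 1.4325 = 4.7705

4.77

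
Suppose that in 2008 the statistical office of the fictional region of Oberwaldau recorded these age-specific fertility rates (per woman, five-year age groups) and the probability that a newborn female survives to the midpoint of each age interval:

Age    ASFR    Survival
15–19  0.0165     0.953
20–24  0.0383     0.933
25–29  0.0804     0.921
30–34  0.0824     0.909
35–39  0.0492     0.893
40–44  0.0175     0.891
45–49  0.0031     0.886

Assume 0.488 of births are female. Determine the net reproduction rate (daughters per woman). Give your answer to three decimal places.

0.641

Proportion female at birth = 0.488.
Weighting each age-specific rate by interval width and survival:
  15–19: 5 × 0.0165 × 0.953 = 0.07862
  20–24: 5 × 0.0383 × 0.933 = 0.17867
  25–29: 5 × 0.0804 × 0.921 = 0.37024
  30–34: 5 × 0.0824 × 0.909 = 0.37451
  35–39: 5 × 0.0492 × 0.893 = 0.21968
  40–44: 5 × 0.0175 × 0.891 = 0.07796
  45–49: 5 × 0.0031 × 0.886 = 0.01373
Sum = 1.31341
NRR = 0.488 × 1.31341 = 0.64094
NRR < 1, so the cohort does not fully replace itself.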